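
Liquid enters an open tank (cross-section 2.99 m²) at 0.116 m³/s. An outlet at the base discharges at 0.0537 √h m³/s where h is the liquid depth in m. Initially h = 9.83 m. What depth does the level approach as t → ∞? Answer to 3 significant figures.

Level balance: A dh/dt = 0.116 − 0.0537 √h. Setting dh/dt = 0:
Q_in = 0.0537 √h_ss ⇒ √h_ss = 0.116/0.0537 = 2.1601.
h_ss = 2.1601² = 4.6662 m. (Since h₀ = 9.83 m > h_ss, the level will fall toward this value.)

4.67 m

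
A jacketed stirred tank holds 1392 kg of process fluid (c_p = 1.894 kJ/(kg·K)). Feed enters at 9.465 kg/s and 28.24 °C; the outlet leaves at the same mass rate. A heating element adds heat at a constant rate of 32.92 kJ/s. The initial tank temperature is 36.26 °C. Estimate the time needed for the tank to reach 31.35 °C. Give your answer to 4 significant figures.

Energy balance: M c_p dT/dt = ṁ c_p (T_in − T) + 32.92.
τ = M/ṁ = 147.068 s; T_ss = T_in + Q̇/(ṁ c_p) = 30.0764 °C.
T(t) = T_ss + (T₀ − T_ss) e^(−t/τ). Set T = 31.35:
e^(−t/τ) = (31.35 − 30.0764)/(36.26 − 30.0764) = 0.205969
t = −147.068 · ln(0.205969) = 232.372 s.

232.4 s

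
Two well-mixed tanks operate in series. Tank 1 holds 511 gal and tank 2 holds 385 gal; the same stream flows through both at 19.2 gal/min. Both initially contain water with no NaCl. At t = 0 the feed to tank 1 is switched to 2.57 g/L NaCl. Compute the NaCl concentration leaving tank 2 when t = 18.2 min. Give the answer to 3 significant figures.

Each tank obeys Vᵢ dCᵢ/dt = Q(Cᵢ₋₁ − Cᵢ), so τᵢ = Vᵢ/Q.
τ₁ = 511/19.2 = 26.615 min; τ₂ = 385/19.2 = 20.052 min.
Solving the cascade with C₁(0)=C₂(0)=0 gives C₂(t) = C_in[1 − (τ₁ e^(−t/τ₁) − τ₂ e^(−t/τ₂))/(τ₁ − τ₂)].
At t = 18.2: e^(−t/τ₁) = 0.50468, e^(−t/τ₂) = 0.40348.
C₂ = 2.57·[1 − (26.615·0.50468 − 20.052·0.40348)/(6.5625)] = 2.57·0.18610 = 0.47827 g/L.

0.478 g/L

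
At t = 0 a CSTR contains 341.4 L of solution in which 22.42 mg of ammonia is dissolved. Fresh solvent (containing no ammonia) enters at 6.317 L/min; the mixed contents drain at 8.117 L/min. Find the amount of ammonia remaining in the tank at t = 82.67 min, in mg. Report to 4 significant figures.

Total volume: dV/dt = Q_in − Q_out = -1.80000 L/min, so V(t) = 341.4 − 1.80000 t and V(82.67) = 192.594 L.
Species balance (pure solvent in): dm/dt = −Q_out · m/V(t).
dm/m = −Q_out dt/(V₀ − 1.80000 t); integrating gives ln(m/m₀) = −(Q_out/(Q_in−Q_out)) ln(V/V₀).
m = m₀ (V₀/V)^(Q_out/(Q_in−Q_out)) = 22.42 × (341.4/192.594)^(-4.50944) = 1.69627 mg.

1.696 mg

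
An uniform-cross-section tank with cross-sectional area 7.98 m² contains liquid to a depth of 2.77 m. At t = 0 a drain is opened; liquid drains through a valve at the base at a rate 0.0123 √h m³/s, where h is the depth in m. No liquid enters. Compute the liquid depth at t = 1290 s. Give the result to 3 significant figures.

0.449 m

A dh/dt = −Q_out = −0.0123 √h.
∫ h^(−1/2) dh = −(0.0123/A) ∫ dt, giving 2√h = 2√h₀ − (0.0123/A) t.
√h = √2.77 − 0.0123·1290/(2·7.98) = 1.6643 − 0.99417 = 0.67016.
h = 0.67016² = 0.44911 m.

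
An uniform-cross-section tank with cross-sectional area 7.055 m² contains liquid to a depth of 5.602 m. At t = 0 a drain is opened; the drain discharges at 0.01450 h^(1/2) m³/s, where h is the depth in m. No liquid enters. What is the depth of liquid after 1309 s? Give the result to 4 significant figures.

1.044 m

A dh/dt = −Q_out = −0.01450 √h.
Separate and integrate: 2(√h − √h₀) = −(0.01450/A) t.
√h = √5.602 − 0.01450·1309/(2·7.055) = 2.36685 − 1.34518 = 1.02167.
h = 1.02167² = 1.04382 m.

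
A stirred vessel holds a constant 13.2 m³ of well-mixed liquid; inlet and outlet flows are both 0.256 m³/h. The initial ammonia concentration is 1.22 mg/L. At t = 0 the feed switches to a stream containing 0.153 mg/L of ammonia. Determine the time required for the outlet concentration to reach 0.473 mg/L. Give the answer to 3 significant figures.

Accumulation = in − out for the solute gives V dC/dt = Q(C_in − C), so τ = V/Q = 51.562 h.
C(t) = C_in + (C₀ − C_in) e^(−t/τ). Set C = 0.473 and solve for t:
e^(−t/τ) = (C − C_in)/(C₀ − C_in) = (0.473 − 0.153)/(1.22 − 0.153) = 0.29991
t = −τ ln(…) = 51.562 × 1.2043 = 62.096 h.

62.1 h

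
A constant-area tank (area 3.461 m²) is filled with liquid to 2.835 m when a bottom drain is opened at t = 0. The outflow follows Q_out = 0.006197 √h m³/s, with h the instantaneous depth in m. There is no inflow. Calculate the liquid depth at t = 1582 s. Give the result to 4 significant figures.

0.07153 m

Volume balance on the tank: A dh/dt = −0.006197 √h.
∫ h^(−1/2) dh = −(0.006197/A) ∫ dt, giving 2√h = 2√h₀ − (0.006197/A) t.
√h = √2.835 − 0.006197·1582/(2·3.461) = 1.68375 − 1.41630 = 0.267442.
h = 0.267442² = 0.0715253 m.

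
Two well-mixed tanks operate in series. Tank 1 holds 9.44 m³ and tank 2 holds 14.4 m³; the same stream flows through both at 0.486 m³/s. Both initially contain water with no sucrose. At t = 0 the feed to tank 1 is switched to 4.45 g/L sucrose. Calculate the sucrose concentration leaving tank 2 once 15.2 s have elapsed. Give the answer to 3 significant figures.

0.588 g/L

Species balance on tank i: dCᵢ/dt = (Cᵢ₋₁ − Cᵢ)/τᵢ with τᵢ = Vᵢ/Q.
τ₁ = 9.44/0.486 = 19.424 s; τ₂ = 14.4/0.486 = 29.630 s.
Solving the cascade with C₁(0)=C₂(0)=0 gives C₂(t) = C_in[1 − (τ₁ e^(−t/τ₁) − τ₂ e^(−t/τ₂))/(τ₁ − τ₂)].
At t = 15.2: e^(−t/τ₁) = 0.45724, e^(−t/τ₂) = 0.59870.
C₂ = 4.45·[1 − (19.424·0.45724 − 29.630·0.59870)/(-10.206)] = 4.45·0.13208 = 0.58777 g/L.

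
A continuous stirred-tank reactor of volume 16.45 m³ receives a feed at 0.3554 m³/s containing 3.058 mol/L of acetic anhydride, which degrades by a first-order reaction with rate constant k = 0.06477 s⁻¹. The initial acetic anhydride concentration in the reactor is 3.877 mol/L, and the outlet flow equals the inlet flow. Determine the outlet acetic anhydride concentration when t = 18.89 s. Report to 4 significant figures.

Species balance: V dC/dt = Q C_in − Q C − k V C.
This is linear with rate a = Q/V + k = 0.0863749 s⁻¹.
C_ss = Q C_in/(Q + kV) = 0.764895 mol/L; C(t) = C_ss + (C₀ − C_ss) e^(−a t).
C(18.89) = 0.764895 + (3.11211)·e^(−0.0863749·18.89) = 0.764895 + (3.11211)·0.195612 = 1.37366 mol/L.

1.374 mol/L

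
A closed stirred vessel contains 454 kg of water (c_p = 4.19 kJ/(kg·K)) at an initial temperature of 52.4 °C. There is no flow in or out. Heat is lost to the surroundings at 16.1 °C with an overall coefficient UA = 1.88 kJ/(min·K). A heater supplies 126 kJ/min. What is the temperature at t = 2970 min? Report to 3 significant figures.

Unsteady energy balance on the tank contents: M c_p dT/dt = −UA(T − T_amb) + Q̇.
dT/dt = (T_ss − T)/τ with T_ss = T_amb + Q̇/UA = 16.1 + 126/1.88 = 83.121 °C, τ = M c_p/UA = 454·4.19/1.88 = 1011.8 min.
T approaches T_ss exponentially: T(t) = T_ss + (T₀ − T_ss) e^(−t/τ).
T(2970) = 83.121 + (-30.721)·0.053118 = 81.489 °C.

81.5 °C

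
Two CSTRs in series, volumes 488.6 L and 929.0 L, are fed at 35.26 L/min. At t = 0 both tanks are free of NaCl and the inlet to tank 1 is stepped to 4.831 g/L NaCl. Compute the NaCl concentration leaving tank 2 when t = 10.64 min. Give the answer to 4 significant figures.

0.5131 g/L

Species balance on tank i: dCᵢ/dt = (Cᵢ₋₁ − Cᵢ)/τᵢ with τᵢ = Vᵢ/Q.
τ₁ = 488.6/35.26 = 13.8571 min; τ₂ = 929.0/35.26 = 26.3471 min.
Solving the cascade with C₁(0)=C₂(0)=0 gives C₂(t) = C_in[1 − (τ₁ e^(−t/τ₁) − τ₂ e^(−t/τ₂))/(τ₁ − τ₂)].
At t = 10.64: e^(−t/τ₁) = 0.464014, e^(−t/τ₂) = 0.667752.
C₂ = 4.831·[1 − (13.8571·0.464014 − 26.3471·0.667752)/(-12.4901)] = 4.831·0.106213 = 0.513115 g/L.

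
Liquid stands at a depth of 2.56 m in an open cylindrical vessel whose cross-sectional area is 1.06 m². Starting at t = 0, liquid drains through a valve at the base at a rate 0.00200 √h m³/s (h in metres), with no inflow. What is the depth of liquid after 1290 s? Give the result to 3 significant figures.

A dh/dt = −Q_out = −0.00200 √h.
This is separable: 2 d(√h)/dt = −0.00200/A, so √h = √h₀ − (0.00200/(2A)) t.
√h = √2.56 − 0.00200·1290/(2·1.06) = 1.6000 − 1.2170 = 0.38302.
h = 0.38302² = 0.14670 m.

0.147 m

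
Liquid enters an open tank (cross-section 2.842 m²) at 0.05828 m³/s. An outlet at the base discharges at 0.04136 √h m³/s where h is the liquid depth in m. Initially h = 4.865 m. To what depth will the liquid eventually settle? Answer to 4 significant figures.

Volume balance on the tank: A dh/dt = Q_in − 0.04136 √h. At steady state dh/dt = 0:
Q_in = 0.04136 √h_ss ⇒ √h_ss = 0.05828/0.04136 = 1.40909.
h_ss = 1.40909² = 1.98554 m. (Since h₀ = 4.865 m > h_ss, the level will fall toward this value.)

1.986 m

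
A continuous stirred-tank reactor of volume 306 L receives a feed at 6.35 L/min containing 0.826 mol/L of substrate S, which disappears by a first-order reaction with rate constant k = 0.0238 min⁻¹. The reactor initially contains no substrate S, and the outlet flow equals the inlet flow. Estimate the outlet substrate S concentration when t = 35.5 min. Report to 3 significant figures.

V dC/dt = Q(C_in − C) − k V C.
dC/dt = (Q/V) C_in − (Q/V + k) C; effective rate a = Q/V + k = 0.020752 + 0.0238 = 0.044552 min⁻¹.
C_ss = Q C_in/(Q + kV) = 0.38474 mol/L; C(t) = C_ss + (C₀ − C_ss) e^(−a t).
C(35.5) = 0.38474 + (-0.38474)·e^(−0.044552·35.5) = 0.38474 + (-0.38474)·0.20565 = 0.30562 mol/L.

0.306 mol/L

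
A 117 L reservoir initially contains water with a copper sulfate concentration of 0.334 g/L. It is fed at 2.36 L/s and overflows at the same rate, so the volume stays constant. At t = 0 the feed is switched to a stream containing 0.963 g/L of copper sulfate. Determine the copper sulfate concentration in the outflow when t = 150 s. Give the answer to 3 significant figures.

Transient balance on the dissolved component: V dC/dt = Q(C_in − C).
Rewrite as dC/dt + C/τ = C_in/τ, τ = V/Q = 49.576 s.
This is linear first-order; C(t) = C_in + (C₀ − C_in) e^(−t/τ).
C(150) = 0.963 + (0.334 − 0.963)·e^(−150/49.576) = 0.963 + (-0.62900)·0.048527 = 0.93248 g/L.

0.932 g/L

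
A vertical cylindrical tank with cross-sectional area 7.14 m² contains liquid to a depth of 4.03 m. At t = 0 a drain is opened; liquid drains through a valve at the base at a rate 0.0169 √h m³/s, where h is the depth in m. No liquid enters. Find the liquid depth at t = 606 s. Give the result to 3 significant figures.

1.66 m

With no inflow, A dh/dt = −0.0169 √h.
∫ h^(−1/2) dh = −(0.0169/A) ∫ dt, giving 2√h = 2√h₀ − (0.0169/A) t.
√h = √4.03 − 0.0169·606/(2·7.14) = 2.0075 − 0.71718 = 1.2903.
h = 1.2903² = 1.6649 m.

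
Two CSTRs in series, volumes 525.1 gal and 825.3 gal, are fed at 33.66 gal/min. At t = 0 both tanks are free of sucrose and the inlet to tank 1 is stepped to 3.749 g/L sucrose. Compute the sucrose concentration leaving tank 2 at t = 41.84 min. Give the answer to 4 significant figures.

2.327 g/L

Each tank obeys Vᵢ dCᵢ/dt = Q(Cᵢ₋₁ − Cᵢ), so τᵢ = Vᵢ/Q.
τ₁ = 525.1/33.66 = 15.6001 min; τ₂ = 825.3/33.66 = 24.5187 min.
Tank 1: C₁ = C_in(1 − e^(−t/τ₁)). Tank 2 (τ₁ ≠ τ₂): C₂ = C_in[1 − (τ₁ e^(−t/τ₁) − τ₂ e^(−t/τ₂))/(τ₁ − τ₂)].
At t = 41.84: e^(−t/τ₁) = 0.0684241, e^(−t/τ₂) = 0.181509.
C₂ = 3.749·[1 − (15.6001·0.0684241 − 24.5187·0.181509)/(-8.91860)] = 3.749·0.620687 = 2.32696 g/L.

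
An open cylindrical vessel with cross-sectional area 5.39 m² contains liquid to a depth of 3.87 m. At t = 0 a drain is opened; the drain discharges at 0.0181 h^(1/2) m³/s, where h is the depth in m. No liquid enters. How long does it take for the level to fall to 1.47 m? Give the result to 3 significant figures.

A dh/dt = −Q_out = −0.0181 √h.
∫ h^(−1/2) dh = −(0.0181/A) ∫ dt, giving 2√h = 2√h₀ − (0.0181/A) t.
t = 2A(√h₀ − √h)/0.0181 = 2·5.39·(√3.87 − √1.47)/0.0181
  = 10.780 × (1.9672 − 1.2124) / 0.0181 = 449.54 s.

450 s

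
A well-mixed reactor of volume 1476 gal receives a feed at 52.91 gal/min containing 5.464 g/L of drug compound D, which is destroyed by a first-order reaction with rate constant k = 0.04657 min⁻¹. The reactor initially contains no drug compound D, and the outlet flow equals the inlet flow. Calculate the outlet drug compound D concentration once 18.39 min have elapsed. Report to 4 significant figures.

1.854 g/L

Species balance: V dC/dt = Q C_in − Q C − k V C.
dC/dt = (Q/V) C_in − (Q/V + k) C; effective rate a = Q/V + k = 0.0358469 + 0.04657 = 0.0824169 min⁻¹.
C_ss = Q C_in/(Q + kV) = 2.37654 g/L; C(t) = C_ss + (C₀ − C_ss) e^(−a t).
C(18.39) = 2.37654 + (-2.37654)·e^(−0.0824169·18.39) = 2.37654 + (-2.37654)·0.219666 = 1.85450 g/L.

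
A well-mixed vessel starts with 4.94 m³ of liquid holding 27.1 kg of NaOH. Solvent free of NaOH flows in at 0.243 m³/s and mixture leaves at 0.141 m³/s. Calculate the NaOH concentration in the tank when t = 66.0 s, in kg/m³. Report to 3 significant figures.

0.707 kg/m³

Total volume: dV/dt = Q_in − Q_out = 0.10200 m³/s, so V(t) = 4.94 + 0.10200 t and V(66.0) = 11.672 m³.
Species balance (pure solvent in): dm/dt = −Q_out · m/V(t).
dm/m = −Q_out dt/(V₀ + 0.10200 t); integrating gives ln(m/m₀) = −(Q_out/(Q_in−Q_out)) ln(V/V₀).
m = m₀ (V₀/V)^(Q_out/(Q_in−Q_out)) = 27.1 × (4.94/11.672)^(1.3824) = 8.2561 kg.
C = m/V = 8.2561/11.672 = 0.70734 kg/m³.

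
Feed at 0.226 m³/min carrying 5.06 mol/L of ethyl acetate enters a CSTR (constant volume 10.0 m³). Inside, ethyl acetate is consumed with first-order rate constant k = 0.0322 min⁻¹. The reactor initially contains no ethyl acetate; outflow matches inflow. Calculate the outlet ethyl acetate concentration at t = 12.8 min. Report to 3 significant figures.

1.05 mol/L

V dC/dt = Q(C_in − C) − k V C.
dC/dt = (Q/V) C_in − (Q/V + k) C; effective rate a = Q/V + k = 0.022600 + 0.0322 = 0.054800 min⁻¹.
C_ss = Q C_in/(Q + kV) = 2.0868 mol/L; C(t) = C_ss + (C₀ − C_ss) e^(−a t).
C(12.8) = 2.0868 + (-2.0868)·e^(−0.054800·12.8) = 2.0868 + (-2.0868)·0.49587 = 1.0520 mol/L.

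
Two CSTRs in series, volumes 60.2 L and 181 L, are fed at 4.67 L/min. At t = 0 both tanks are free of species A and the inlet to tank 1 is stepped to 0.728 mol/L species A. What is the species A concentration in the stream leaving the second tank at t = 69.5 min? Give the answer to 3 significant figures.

0.548 mol/L

Each tank obeys Vᵢ dCᵢ/dt = Q(Cᵢ₋₁ − Cᵢ), so τᵢ = Vᵢ/Q.
τ₁ = 60.2/4.67 = 12.891 min; τ₂ = 181/4.67 = 38.758 min.
Tank 1: C₁ = C_in(1 − e^(−t/τ₁)). Tank 2 (τ₁ ≠ τ₂): C₂ = C_in[1 − (τ₁ e^(−t/τ₁) − τ₂ e^(−t/τ₂))/(τ₁ − τ₂)].
At t = 69.5: e^(−t/τ₁) = 0.0045554, e^(−t/τ₂) = 0.16643.
C₂ = 0.728·[1 − (12.891·0.0045554 − 38.758·0.16643)/(-25.867)] = 0.728·0.75290 = 0.54811 mol/L.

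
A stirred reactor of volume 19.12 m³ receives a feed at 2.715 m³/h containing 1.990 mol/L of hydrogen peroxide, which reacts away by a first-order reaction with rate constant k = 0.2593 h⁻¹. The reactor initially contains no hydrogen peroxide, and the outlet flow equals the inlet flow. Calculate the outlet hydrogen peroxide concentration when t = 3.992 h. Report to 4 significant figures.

0.5623 mol/L

Species balance: V dC/dt = Q C_in − Q C − k V C.
This is linear with rate a = Q/V + k = 0.401298 h⁻¹.
C_ss = Q C_in/(Q + kV) = 0.704155 mol/L; C(t) = C_ss + (C₀ − C_ss) e^(−a t).
C(3.992) = 0.704155 + (-0.704155)·e^(−0.401298·3.992) = 0.704155 + (-0.704155)·0.201497 = 0.562270 mol/L.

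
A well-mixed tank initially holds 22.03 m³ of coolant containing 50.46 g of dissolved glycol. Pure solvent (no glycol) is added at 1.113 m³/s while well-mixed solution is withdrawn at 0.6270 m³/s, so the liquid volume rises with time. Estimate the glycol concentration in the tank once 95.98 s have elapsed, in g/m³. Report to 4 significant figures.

0.1695 g/m³

Total volume: dV/dt = Q_in − Q_out = 0.486000 m³/s, so V(t) = 22.03 + 0.486000 t and V(95.98) = 68.6763 m³.
No glycol enters, so dm/dt = −Q_out · (m/V).
dm/m = −Q_out dt/(V₀ + 0.486000 t); integrating gives ln(m/m₀) = −(Q_out/(Q_in−Q_out)) ln(V/V₀).
m = m₀ (V₀/V)^(Q_out/(Q_in−Q_out)) = 50.46 × (22.03/68.6763)^(1.29012) = 11.6384 g.
C = m/V = 11.6384/68.6763 = 0.169468 g/m³.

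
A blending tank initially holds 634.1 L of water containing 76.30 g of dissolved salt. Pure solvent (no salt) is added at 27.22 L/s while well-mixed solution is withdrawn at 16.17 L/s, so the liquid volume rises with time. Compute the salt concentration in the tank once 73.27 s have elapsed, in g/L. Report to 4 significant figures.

0.01585 g/L

Let m(t) be the amount of salt. Volume: V(t) = V₀ + (Q_in − Q_out) t = 634.1 + 11.0500 t; V(73.27) = 1443.73 L.
Species balance (pure solvent in): dm/dt = −Q_out · m/V(t).
Separate: dm/m = −Q_out dt/V(t) ⇒ ln(m/m₀) = −(Q_out/(Q_in−Q_out)) ln(V/V₀).
m = m₀ (V₀/V)^(Q_out/(Q_in−Q_out)) = 76.30 × (634.1/1443.73)^(1.46335) = 22.8890 g.
C = m/V = 22.8890/1443.73 = 0.0158541 g/L.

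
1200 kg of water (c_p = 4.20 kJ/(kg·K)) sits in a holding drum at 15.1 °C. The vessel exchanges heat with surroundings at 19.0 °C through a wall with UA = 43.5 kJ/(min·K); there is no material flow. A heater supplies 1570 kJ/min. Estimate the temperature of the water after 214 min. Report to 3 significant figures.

48.8 °C

Lumped-capacitance energy balance: M c_p dT/dt = UA(T_amb − T) + Q̇.
dT/dt = (T_ss − T)/τ with T_ss = T_amb + Q̇/UA = 19.0 + 1570/43.5 = 55.092 °C, τ = M c_p/UA = 1200·4.20/43.5 = 115.86 min.
T approaches T_ss exponentially: T(t) = T_ss + (T₀ − T_ss) e^(−t/τ).
T(214) = 55.092 + (-39.992)·0.15771 = 48.785 °C.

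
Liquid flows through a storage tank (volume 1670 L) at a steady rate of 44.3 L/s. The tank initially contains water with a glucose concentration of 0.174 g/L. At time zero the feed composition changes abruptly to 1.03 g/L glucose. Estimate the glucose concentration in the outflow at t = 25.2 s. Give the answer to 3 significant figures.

0.591 g/L

Transient balance on the dissolved component: V dC/dt = Q(C_in − C).
So dC/dt = (C_in − C)/τ with τ = V/Q = 1670/44.3 = 37.698 s.
Solution: C(t) = C_in + (C₀ − C_in) e^(−t/τ).
C(25.2) = 1.03 + (0.174 − 1.03)·e^(−25.2/37.698) = 1.03 + (-0.85600)·0.51249 = 0.59131 g/L.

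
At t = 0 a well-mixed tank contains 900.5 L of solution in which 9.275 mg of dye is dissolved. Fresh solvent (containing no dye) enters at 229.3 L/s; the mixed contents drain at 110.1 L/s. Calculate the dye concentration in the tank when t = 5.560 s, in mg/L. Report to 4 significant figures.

Let m(t) be the amount of dye. Volume: V(t) = V₀ + (Q_in − Q_out) t = 900.5 + 119.200 t; V(5.560) = 1563.25 L.
Species balance (pure solvent in): dm/dt = −Q_out · m/V(t).
dm/m = −Q_out dt/(V₀ + 119.200 t); integrating gives ln(m/m₀) = −(Q_out/(Q_in−Q_out)) ln(V/V₀).
m = m₀ (V₀/V)^(Q_out/(Q_in−Q_out)) = 9.275 × (900.5/1563.25)^(0.923658) = 5.57258 mg.
C = m/V = 5.57258/1563.25 = 0.00356473 mg/L.

0.003565 mg/L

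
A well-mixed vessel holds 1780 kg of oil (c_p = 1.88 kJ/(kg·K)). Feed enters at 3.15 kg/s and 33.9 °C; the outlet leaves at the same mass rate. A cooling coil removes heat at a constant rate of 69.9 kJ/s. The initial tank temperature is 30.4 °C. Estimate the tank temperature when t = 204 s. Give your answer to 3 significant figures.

M c_p dT/dt = ṁ c_p (T_in − T) − Q̇.
τ = M/ṁ = 565.08 s; T_ss = T_in − Q̇/(ṁ c_p) = 33.9 − 69.9/(3.15·1.88) = 22.097 °C.
Integrating: T(t) = T_ss + (T₀ − T_ss) e^(−t/τ).
T(204) = 22.097 + (8.3034)·e^(−204/565.08) = 22.097 + (8.3034)·0.69697 = 27.884 °C.

27.9 °C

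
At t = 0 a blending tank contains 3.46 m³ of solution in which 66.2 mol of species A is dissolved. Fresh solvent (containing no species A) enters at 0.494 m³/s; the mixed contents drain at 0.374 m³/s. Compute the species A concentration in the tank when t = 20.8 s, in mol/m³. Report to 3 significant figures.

2.05 mol/m³

Let m(t) be the amount of species A. Volume: V(t) = V₀ + (Q_in − Q_out) t = 3.46 + 0.12000 t; V(20.8) = 5.9560 m³.
Solute balance: dm/dt = 0 − Q_out C = −Q_out m/V(t).
dm/m = −Q_out dt/(V₀ + 0.12000 t); integrating gives ln(m/m₀) = −(Q_out/(Q_in−Q_out)) ln(V/V₀).
m = m₀ (V₀/V)^(Q_out/(Q_in−Q_out)) = 66.2 × (3.46/5.9560)^(3.1167) = 12.182 mol.
C = m/V = 12.182/5.9560 = 2.0453 mol/m³.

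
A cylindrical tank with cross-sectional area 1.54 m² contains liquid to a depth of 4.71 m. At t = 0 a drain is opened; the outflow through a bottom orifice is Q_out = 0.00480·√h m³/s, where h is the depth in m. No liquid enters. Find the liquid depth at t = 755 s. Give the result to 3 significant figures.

0.987 m

Volume balance on the tank: A dh/dt = −0.00480 √h.
Separate and integrate: 2(√h − √h₀) = −(0.00480/A) t.
√h = √4.71 − 0.00480·755/(2·1.54) = 2.1703 − 1.1766 = 0.99363.
h = 0.99363² = 0.98730 m.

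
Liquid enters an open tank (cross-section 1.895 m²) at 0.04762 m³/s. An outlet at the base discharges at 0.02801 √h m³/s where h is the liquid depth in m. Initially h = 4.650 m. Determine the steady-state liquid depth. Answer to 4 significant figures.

Volume balance on the tank: A dh/dt = Q_in − 0.02801 √h. At steady state dh/dt = 0:
Q_in = 0.02801 √h_ss ⇒ √h_ss = 0.04762/0.02801 = 1.70011.
h_ss = 1.70011² = 2.89036 m. (Since h₀ = 4.650 m > h_ss, the level will fall toward this value.)

2.890 m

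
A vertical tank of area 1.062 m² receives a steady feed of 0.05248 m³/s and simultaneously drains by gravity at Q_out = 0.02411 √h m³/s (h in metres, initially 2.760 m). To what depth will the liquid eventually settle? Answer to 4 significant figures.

4.738 m

A dh/dt = Q_in − 0.02411 √h. Steady state requires inflow = outflow:
Q_in = 0.02411 √h_ss ⇒ √h_ss = 0.05248/0.02411 = 2.17669.
h_ss = 2.17669² = 4.73798 m. (Since h₀ = 2.760 m < h_ss, the level will rise toward this value.)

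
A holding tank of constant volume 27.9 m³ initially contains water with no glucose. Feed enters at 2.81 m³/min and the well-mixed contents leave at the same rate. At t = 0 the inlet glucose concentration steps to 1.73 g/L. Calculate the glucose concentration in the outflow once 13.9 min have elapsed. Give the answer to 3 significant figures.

Accumulation = in − out for the solute gives V dC/dt = Q(C_in − C).
Time constant τ = V/Q = 27.9/2.81 = 9.9288 min.
Solution: C(t) = C_in + (C₀ − C_in) e^(−t/τ).
C(13.9) = 1.73 + (0 − 1.73)·e^(−13.9/9.9288) = 1.73 + (-1.7300)·0.24661 = 1.3034 g/L.

1.30 g/L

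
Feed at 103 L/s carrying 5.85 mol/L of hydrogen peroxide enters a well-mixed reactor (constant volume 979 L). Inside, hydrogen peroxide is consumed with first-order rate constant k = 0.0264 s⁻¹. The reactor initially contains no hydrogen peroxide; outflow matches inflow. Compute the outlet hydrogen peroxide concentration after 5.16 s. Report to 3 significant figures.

2.31 mol/L

Species balance: V dC/dt = Q C_in − Q C − k V C.
dC/dt = (Q/V) C_in − (Q/V + k) C; effective rate a = Q/V + k = 0.10521 + 0.0264 = 0.13161 s⁻¹.
C_ss = Q C_in/(Q + kV) = 4.6765 mol/L; C(t) = C_ss + (C₀ − C_ss) e^(−a t).
C(5.16) = 4.6765 + (-4.6765)·e^(−0.13161·5.16) = 4.6765 + (-4.6765)·0.50707 = 2.3052 mol/L.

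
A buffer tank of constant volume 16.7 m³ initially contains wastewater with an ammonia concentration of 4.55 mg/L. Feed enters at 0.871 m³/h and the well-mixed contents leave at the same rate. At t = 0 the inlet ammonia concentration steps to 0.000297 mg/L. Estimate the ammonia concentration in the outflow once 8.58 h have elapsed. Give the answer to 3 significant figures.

2.91 mg/L

Unsteady species balance (constant V, well mixed): V dC/dt = Q(C_in − C).
Rewrite as dC/dt + C/τ = C_in/τ, τ = V/Q = 19.173 h.
This is linear first-order; C(t) = C_in + (C₀ − C_in) e^(−t/τ).
C(8.58) = 0.000297 + (4.55 − 0.000297)·e^(−8.58/19.173) = 0.000297 + (4.5497)·0.63923 = 2.9086 mg/L.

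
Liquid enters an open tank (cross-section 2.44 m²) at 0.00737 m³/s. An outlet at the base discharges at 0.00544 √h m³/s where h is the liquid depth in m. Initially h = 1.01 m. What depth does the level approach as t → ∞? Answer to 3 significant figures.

A dh/dt = Q_in − 0.00544 √h. Steady state requires inflow = outflow:
Q_in = 0.00544 √h_ss ⇒ √h_ss = 0.00737/0.00544 = 1.3548.
h_ss = 1.3548² = 1.8354 m. (Since h₀ = 1.01 m < h_ss, the level will rise toward this value.)

1.84 m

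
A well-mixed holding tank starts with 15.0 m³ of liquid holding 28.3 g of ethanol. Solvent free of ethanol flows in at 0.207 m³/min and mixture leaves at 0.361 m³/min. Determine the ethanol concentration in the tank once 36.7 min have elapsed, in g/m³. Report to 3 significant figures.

Total volume: dV/dt = Q_in − Q_out = -0.15400 m³/min, so V(t) = 15.0 − 0.15400 t and V(36.7) = 9.3482 m³.
Solute balance: dm/dt = 0 − Q_out C = −Q_out m/V(t).
dm/m = −Q_out dt/(V₀ − 0.15400 t); integrating gives ln(m/m₀) = −(Q_out/(Q_in−Q_out)) ln(V/V₀).
m = m₀ (V₀/V)^(Q_out/(Q_in−Q_out)) = 28.3 × (15.0/9.3482)^(-2.3442) = 9.3408 g.
C = m/V = 9.3408/9.3482 = 0.99921 g/m³.

0.999 g/m³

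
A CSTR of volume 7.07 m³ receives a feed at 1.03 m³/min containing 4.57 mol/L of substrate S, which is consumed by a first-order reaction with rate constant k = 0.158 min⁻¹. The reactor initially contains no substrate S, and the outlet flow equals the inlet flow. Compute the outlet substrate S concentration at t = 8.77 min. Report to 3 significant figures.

2.04 mol/L

Species balance: V dC/dt = Q C_in − Q C − k V C.
dC/dt = (Q/V) C_in − (Q/V + k) C; effective rate a = Q/V + k = 0.14569 + 0.158 = 0.30369 min⁻¹.
C_ss = Q C_in/(Q + kV) = 2.1923 mol/L; C(t) = C_ss + (C₀ − C_ss) e^(−a t).
C(8.77) = 2.1923 + (-2.1923)·e^(−0.30369·8.77) = 2.1923 + (-2.1923)·0.069716 = 2.0395 mol/L.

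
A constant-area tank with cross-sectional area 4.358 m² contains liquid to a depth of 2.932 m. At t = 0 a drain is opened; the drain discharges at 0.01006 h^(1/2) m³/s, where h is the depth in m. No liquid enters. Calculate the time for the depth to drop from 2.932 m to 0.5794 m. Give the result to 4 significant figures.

824.1 s

A dh/dt = −Q_out = −0.01006 √h.
This is separable: 2 d(√h)/dt = −0.01006/A, so √h = √h₀ − (0.01006/(2A)) t.
t = 2A(√h₀ − √h)/0.01006 = 2·4.358·(√2.932 − √0.5794)/0.01006
  = 8.71600 × (1.71231 − 0.761183) / 0.01006 = 824.056 s.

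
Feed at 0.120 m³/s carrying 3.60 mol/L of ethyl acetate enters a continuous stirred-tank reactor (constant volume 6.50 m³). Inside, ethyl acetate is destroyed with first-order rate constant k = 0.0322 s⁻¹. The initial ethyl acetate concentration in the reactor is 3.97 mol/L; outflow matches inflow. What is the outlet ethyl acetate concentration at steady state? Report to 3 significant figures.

V dC/dt = Q(C_in − C) − k V C.
At steady state: 0 = Q C_in − (Q + kV) C_ss, so C_ss = Q C_in/(Q + kV).
C_ss = 0.120·3.60/(0.120 + 0.0322·6.50) = 0.43200/0.32930 = 1.3119 mol/L.

1.31 mol/L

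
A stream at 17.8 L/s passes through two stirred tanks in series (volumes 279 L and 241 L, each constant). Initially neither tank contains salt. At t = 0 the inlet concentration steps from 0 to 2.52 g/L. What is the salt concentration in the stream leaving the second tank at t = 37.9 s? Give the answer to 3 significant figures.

Time constants: τᵢ = Vᵢ/Q for each well-mixed tank.
τ₁ = 279/17.8 = 15.674 s; τ₂ = 241/17.8 = 13.539 s.
Solving the cascade with C₁(0)=C₂(0)=0 gives C₂(t) = C_in[1 − (τ₁ e^(−t/τ₁) − τ₂ e^(−t/τ₂))/(τ₁ − τ₂)].
At t = 37.9: e^(−t/τ₁) = 0.089100, e^(−t/τ₂) = 0.060855.
C₂ = 2.52·[1 − (15.674·0.089100 − 13.539·0.060855)/(2.1348)] = 2.52·0.73177 = 1.8441 g/L.

1.84 g/L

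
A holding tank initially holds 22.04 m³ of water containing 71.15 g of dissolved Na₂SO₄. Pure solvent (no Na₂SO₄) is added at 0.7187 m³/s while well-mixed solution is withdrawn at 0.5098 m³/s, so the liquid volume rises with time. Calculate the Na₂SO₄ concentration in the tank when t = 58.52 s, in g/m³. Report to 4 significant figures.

Let m(t) be the amount of Na₂SO₄. Volume: V(t) = V₀ + (Q_in − Q_out) t = 22.04 + 0.208900 t; V(58.52) = 34.2648 m³.
Species balance (pure solvent in): dm/dt = −Q_out · m/V(t).
Separate: dm/m = −Q_out dt/V(t) ⇒ ln(m/m₀) = −(Q_out/(Q_in−Q_out)) ln(V/V₀).
m = m₀ (V₀/V)^(Q_out/(Q_in−Q_out)) = 71.15 × (22.04/34.2648)^(2.44040) = 24.2384 g.
C = m/V = 24.2384/34.2648 = 0.707384 g/m³.

0.7074 g/m³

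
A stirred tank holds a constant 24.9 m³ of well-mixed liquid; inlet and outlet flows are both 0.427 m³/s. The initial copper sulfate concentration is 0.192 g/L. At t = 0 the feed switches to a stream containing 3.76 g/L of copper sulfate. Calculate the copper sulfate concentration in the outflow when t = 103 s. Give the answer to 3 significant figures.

3.15 g/L

Unsteady species balance (constant V, well mixed): V dC/dt = Q(C_in − C).
So dC/dt = (C_in − C)/τ with τ = V/Q = 24.9/0.427 = 58.314 s.
Integrating: C(t) = C_in + (C₀ − C_in) e^(−t/τ).
C(103) = 3.76 + (0.192 − 3.76)·e^(−103/58.314) = 3.76 + (-3.5680)·0.17096 = 3.1500 g/L.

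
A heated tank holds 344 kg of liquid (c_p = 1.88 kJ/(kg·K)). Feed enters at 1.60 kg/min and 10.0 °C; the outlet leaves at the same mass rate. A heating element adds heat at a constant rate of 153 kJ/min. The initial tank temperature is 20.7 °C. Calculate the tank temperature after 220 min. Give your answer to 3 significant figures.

46.4 °C

First-law balance (no shaft work): M c_p dT/dt = ṁ c_p (T_in − T) + 153.
τ = M/ṁ = 215.00 min; T_ss = T_in + Q̇/(ṁ c_p) = 10.0 + 153/(1.60·1.88) = 60.864 °C.
This is linear first-order; T(t) = T_ss + (T₀ − T_ss) e^(−t/τ).
T(220) = 60.864 + (-40.164)·e^(−220/215.00) = 60.864 + (-40.164)·0.35942 = 46.428 °C.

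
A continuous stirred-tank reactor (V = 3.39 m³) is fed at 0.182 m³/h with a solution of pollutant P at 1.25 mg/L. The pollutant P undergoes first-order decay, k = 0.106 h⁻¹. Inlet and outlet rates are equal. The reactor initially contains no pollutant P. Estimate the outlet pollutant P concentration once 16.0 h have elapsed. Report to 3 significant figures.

0.388 mg/L

V dC/dt = Q(C_in − C) − k V C.
dC/dt = (Q/V) C_in − (Q/V + k) C; effective rate a = Q/V + k = 0.053687 + 0.106 = 0.15969 h⁻¹.
C_ss = Q C_in/(Q + kV) = 0.42025 mg/L; C(t) = C_ss + (C₀ − C_ss) e^(−a t).
C(16.0) = 0.42025 + (-0.42025)·e^(−0.15969·16.0) = 0.42025 + (-0.42025)·0.077692 = 0.38760 mg/L.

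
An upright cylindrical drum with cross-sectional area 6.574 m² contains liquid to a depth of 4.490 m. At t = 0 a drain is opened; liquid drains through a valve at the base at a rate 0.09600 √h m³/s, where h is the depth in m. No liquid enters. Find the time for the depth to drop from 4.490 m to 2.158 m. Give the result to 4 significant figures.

89.02 s

With no inflow, A dh/dt = −0.09600 √h.
This is separable: 2 d(√h)/dt = −0.09600/A, so √h = √h₀ − (0.09600/(2A)) t.
t = 2A(√h₀ − √h)/0.09600 = 2·6.574·(√4.490 − √2.158)/0.09600
  = 13.1480 × (2.11896 − 1.46901) / 0.09600 = 89.0159 s.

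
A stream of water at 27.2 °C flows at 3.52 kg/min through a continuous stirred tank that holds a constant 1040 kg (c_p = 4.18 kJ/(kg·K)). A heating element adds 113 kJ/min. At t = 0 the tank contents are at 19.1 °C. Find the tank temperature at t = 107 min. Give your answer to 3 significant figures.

23.9 °C

Unsteady energy balance on the tank contents: M c_p dT/dt = ṁ c_p (T_in − T) + 113.
τ = M/ṁ = 295.45 min; T_ss = T_in + Q̇/(ṁ c_p) = 27.2 + 113/(3.52·4.18) = 34.880 °C.
Solution: T(t) = T_ss + (T₀ − T_ss) e^(−t/τ).
T(107) = 34.880 + (-15.780)·e^(−107/295.45) = 34.880 + (-15.780)·0.69618 = 23.894 °C.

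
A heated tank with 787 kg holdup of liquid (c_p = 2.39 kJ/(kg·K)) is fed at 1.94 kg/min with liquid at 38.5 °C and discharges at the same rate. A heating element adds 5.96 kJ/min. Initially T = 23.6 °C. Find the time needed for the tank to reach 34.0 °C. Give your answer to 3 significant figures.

Energy balance: M c_p dT/dt = ṁ c_p (T_in − T) + 5.96.
τ = M/ṁ = 405.67 min; T_ss = T_in + Q̇/(ṁ c_p) = 39.785 °C.
T(t) = T_ss + (T₀ − T_ss) e^(−t/τ). Set T = 34.0:
e^(−t/τ) = (34.0 − 39.785)/(23.6 − 39.785) = 0.35745
t = −405.67 · ln(0.35745) = 417.34 min.

417 min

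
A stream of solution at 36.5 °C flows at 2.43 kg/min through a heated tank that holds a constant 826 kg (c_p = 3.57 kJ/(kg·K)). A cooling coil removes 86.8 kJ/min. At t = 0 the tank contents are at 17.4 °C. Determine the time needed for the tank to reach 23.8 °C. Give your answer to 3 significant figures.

414 min

Heat balance on the well-mixed liquid: M c_p dT/dt = ṁ c_p (T_in − T) − 86.8.
τ = M/ṁ = 339.92 min; T_ss = T_in − Q̇/(ṁ c_p) = 26.494 °C.
T(t) = T_ss + (T₀ − T_ss) e^(−t/τ). Set T = 23.8:
e^(−t/τ) = (23.8 − 26.494)/(17.4 − 26.494) = 0.29627
t = −339.92 · ln(0.29627) = 413.51 min.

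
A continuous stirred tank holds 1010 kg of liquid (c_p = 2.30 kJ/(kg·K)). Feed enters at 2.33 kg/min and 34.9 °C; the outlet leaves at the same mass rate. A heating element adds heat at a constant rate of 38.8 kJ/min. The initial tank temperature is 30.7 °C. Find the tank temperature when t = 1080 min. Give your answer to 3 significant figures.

M c_p dT/dt = ṁ c_p (T_in − T) + Q̇.
Rearrange: dT/dt = (T_ss − T)/τ with τ = M/ṁ = 433.48 min and T_ss = T_in + Q̇/(ṁ c_p) = 42.140 °C.
T approaches T_ss exponentially: T(t) = T_ss + (T₀ − T_ss) e^(−t/τ).
T(1080) = 42.140 + (-11.440)·e^(−1080/433.48) = 42.140 + (-11.440)·0.082787 = 41.193 °C.

41.2 °C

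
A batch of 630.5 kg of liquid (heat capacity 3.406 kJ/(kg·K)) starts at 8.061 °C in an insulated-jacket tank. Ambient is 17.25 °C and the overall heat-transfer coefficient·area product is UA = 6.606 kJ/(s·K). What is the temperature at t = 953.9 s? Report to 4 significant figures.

M c_p dT/dt = −UA(T − T_amb).
dT/dt = (T_ss − T)/τ with T_ss = T_amb = 17.2500 °C, τ = M c_p/UA = 630.5·3.406/6.606 = 325.081 s.
Integrating: T(t) = T_ss + (T₀ − T_ss) e^(−t/τ).
T(953.9) = 17.2500 + (-9.18900)·0.0531653 = 16.7615 °C.

16.76 °C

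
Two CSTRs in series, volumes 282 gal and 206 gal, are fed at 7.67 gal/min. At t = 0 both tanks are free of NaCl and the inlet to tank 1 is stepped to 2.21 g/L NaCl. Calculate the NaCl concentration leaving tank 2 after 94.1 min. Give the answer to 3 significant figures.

Each tank obeys Vᵢ dCᵢ/dt = Q(Cᵢ₋₁ − Cᵢ), so τᵢ = Vᵢ/Q.
τ₁ = 282/7.67 = 36.767 min; τ₂ = 206/7.67 = 26.858 min.
Tank 1: C₁ = C_in(1 − e^(−t/τ₁)). Tank 2 (τ₁ ≠ τ₂): C₂ = C_in[1 − (τ₁ e^(−t/τ₁) − τ₂ e^(−t/τ₂))/(τ₁ − τ₂)].
At t = 94.1: e^(−t/τ₁) = 0.077352, e^(−t/τ₂) = 0.030088.
C₂ = 2.21·[1 − (36.767·0.077352 − 26.858·0.030088)/(9.9087)] = 2.21·0.79454 = 1.7559 g/L.

1.76 g/L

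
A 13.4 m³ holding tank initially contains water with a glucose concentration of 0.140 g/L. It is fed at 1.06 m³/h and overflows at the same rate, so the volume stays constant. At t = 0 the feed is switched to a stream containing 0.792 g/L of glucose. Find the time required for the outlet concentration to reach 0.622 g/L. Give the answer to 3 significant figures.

Species balance: V dC/dt = Q(C_in − C) ⇒ τ = V/Q = 12.642 h.
C(t) = C_in + (C₀ − C_in) e^(−t/τ). Set C = 0.622 and solve for t:
e^(−t/τ) = (C − C_in)/(C₀ − C_in) = (0.622 − 0.792)/(0.140 − 0.792) = 0.26074
t = −τ ln(…) = 12.642 × 1.3442 = 16.993 h.

17.0 h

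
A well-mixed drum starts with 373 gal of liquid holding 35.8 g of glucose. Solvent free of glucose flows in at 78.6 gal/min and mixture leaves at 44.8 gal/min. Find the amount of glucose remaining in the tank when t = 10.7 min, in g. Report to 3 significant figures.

Let m(t) be the amount of glucose. Volume: V(t) = V₀ + (Q_in − Q_out) t = 373 + 33.800 t; V(10.7) = 734.66 gal.
Solute balance: dm/dt = 0 − Q_out C = −Q_out m/V(t).
Separate: dm/m = −Q_out dt/V(t) ⇒ ln(m/m₀) = −(Q_out/(Q_in−Q_out)) ln(V/V₀).
m = m₀ (V₀/V)^(Q_out/(Q_in−Q_out)) = 35.8 × (373/734.66)^(1.3254) = 14.578 g.

14.6 g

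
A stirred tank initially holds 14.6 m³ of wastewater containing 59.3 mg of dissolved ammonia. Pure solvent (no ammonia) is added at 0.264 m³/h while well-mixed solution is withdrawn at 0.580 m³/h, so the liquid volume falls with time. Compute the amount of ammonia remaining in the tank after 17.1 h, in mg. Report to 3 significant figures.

25.4 mg

Total volume: dV/dt = Q_in − Q_out = -0.31600 m³/h, so V(t) = 14.6 − 0.31600 t and V(17.1) = 9.1964 m³.
Species balance (pure solvent in): dm/dt = −Q_out · m/V(t).
dm/m = −Q_out dt/(V₀ − 0.31600 t); integrating gives ln(m/m₀) = −(Q_out/(Q_in−Q_out)) ln(V/V₀).
m = m₀ (V₀/V)^(Q_out/(Q_in−Q_out)) = 59.3 × (14.6/9.1964)^(-1.8354) = 25.387 mg.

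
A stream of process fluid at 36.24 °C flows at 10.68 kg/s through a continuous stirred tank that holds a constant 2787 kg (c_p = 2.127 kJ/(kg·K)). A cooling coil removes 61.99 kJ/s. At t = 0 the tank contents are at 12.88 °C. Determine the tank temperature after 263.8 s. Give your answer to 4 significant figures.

Energy balance: M c_p dT/dt = ṁ c_p (T_in − T) − 61.99.
τ = M/ṁ = 260.955 s; T_ss = T_in − Q̇/(ṁ c_p) = 36.24 − 61.99/(10.68·2.127) = 33.5111 °C.
Integrating: T(t) = T_ss + (T₀ − T_ss) e^(−t/τ).
T(263.8) = 33.5111 + (-20.6311)·e^(−263.8/260.955) = 33.5111 + (-20.6311)·0.363891 = 26.0037 °C.

26.00 °C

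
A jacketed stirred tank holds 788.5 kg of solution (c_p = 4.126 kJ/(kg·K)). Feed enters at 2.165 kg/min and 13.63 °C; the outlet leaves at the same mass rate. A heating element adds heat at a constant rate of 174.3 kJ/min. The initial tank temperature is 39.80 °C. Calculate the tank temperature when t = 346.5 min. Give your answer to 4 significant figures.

Unsteady energy balance on the tank contents: M c_p dT/dt = ṁ c_p (T_in − T) + 174.3.
Rearrange: dT/dt = (T_ss − T)/τ with τ = M/ṁ = 364.203 min and T_ss = T_in + Q̇/(ṁ c_p) = 33.1424 °C.
This is linear first-order; T(t) = T_ss + (T₀ − T_ss) e^(−t/τ).
T(346.5) = 33.1424 + (6.65762)·e^(−346.5/364.203) = 33.1424 + (6.65762)·0.386203 = 35.7136 °C.

35.71 °C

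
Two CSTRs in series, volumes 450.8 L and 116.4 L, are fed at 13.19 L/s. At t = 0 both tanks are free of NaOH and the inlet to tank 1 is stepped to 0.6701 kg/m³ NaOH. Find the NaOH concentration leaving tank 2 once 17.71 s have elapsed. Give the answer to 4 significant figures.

0.1634 kg/m³

Time constants: τᵢ = Vᵢ/Q for each well-mixed tank.
τ₁ = 450.8/13.19 = 34.1774 s; τ₂ = 116.4/13.19 = 8.82487 s.
Solving the cascade with C₁(0)=C₂(0)=0 gives C₂(t) = C_in[1 − (τ₁ e^(−t/τ₁) − τ₂ e^(−t/τ₂))/(τ₁ − τ₂)].
At t = 17.71: e^(−t/τ₁) = 0.595604, e^(−t/τ₂) = 0.134414.
C₂ = 0.6701·[1 − (34.1774·0.595604 − 8.82487·0.134414)/(25.3525)] = 0.6701·0.243862 = 0.163412 kg/m³.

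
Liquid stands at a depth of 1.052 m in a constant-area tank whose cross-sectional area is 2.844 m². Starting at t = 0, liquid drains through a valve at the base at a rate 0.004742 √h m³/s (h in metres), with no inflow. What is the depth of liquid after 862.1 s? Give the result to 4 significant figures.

0.09422 m

A dh/dt = −Q_out = −0.004742 √h.
This is separable: 2 d(√h)/dt = −0.004742/A, so √h = √h₀ − (0.004742/(2A)) t.
√h = √1.052 − 0.004742·862.1/(2·2.844) = 1.02567 − 0.718720 = 0.306951.
h = 0.306951² = 0.0942187 m.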